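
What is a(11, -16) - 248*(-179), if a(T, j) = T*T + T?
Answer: 44524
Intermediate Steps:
a(T, j) = T + T**2 (a(T, j) = T**2 + T = T + T**2)
a(11, -16) - 248*(-179) = 11*(1 + 11) - 248*(-179) = 11*12 + 44392 = 132 + 44392 = 44524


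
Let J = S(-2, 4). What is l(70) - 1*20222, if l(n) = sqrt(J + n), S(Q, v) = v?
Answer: -20222 + sqrt(74) ≈ -20213.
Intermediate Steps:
J = 4
l(n) = sqrt(4 + n)
l(70) - 1*20222 = sqrt(4 + 70) - 1*20222 = sqrt(74) - 20222 = -20222 + sqrt(74)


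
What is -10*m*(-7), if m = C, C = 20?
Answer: 1400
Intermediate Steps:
m = 20
-10*m*(-7) = -10*20*(-7) = -200*(-7) = 1400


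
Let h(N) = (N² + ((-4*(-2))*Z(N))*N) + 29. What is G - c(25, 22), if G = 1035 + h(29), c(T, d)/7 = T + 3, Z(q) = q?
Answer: 8437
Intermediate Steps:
c(T, d) = 21 + 7*T (c(T, d) = 7*(T + 3) = 7*(3 + T) = 21 + 7*T)
h(N) = 29 + 9*N² (h(N) = (N² + ((-4*(-2))*N)*N) + 29 = (N² + (8*N)*N) + 29 = (N² + 8*N²) + 29 = 9*N² + 29 = 29 + 9*N²)
G = 8633 (G = 1035 + (29 + 9*29²) = 1035 + (29 + 9*841) = 1035 + (29 + 7569) = 1035 + 7598 = 8633)
G - c(25, 22) = 8633 - (21 + 7*25) = 8633 - (21 + 175) = 8633 - 1*196 = 8633 - 196 = 8437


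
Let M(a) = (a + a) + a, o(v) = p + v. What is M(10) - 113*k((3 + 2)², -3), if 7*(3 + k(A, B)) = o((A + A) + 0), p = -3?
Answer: -2728/7 ≈ -389.71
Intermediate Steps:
o(v) = -3 + v
M(a) = 3*a (M(a) = 2*a + a = 3*a)
k(A, B) = -24/7 + 2*A/7 (k(A, B) = -3 + (-3 + ((A + A) + 0))/7 = -3 + (-3 + (2*A + 0))/7 = -3 + (-3 + 2*A)/7 = -3 + (-3/7 + 2*A/7) = -24/7 + 2*A/7)
M(10) - 113*k((3 + 2)², -3) = 3*10 - 113*(-24/7 + 2*(3 + 2)²/7) = 30 - 113*(-24/7 + (2/7)*5²) = 30 - 113*(-24/7 + (2/7)*25) = 30 - 113*(-24/7 + 50/7) = 30 - 113*26/7 = 30 - 2938/7 = -2728/7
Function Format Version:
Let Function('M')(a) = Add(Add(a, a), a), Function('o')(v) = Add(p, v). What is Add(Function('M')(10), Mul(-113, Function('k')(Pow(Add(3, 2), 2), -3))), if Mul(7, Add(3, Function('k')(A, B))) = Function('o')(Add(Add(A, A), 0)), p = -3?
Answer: Rational(-2728, 7) ≈ -389.71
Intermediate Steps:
Function('o')(v) = Add(-3, v)
Function('M')(a) = Mul(3, a) (Function('M')(a) = Add(Mul(2, a), a) = Mul(3, a))
Function('k')(A, B) = Add(Rational(-24, 7), Mul(Rational(2, 7), A)) (Function('k')(A, B) = Add(-3, Mul(Rational(1, 7), Add(-3, Add(Add(A, A), 0)))) = Add(-3, Mul(Rational(1, 7), Add(-3, Add(Mul(2, A), 0)))) = Add(-3, Mul(Rational(1, 7), Add(-3, Mul(2, A)))) = Add(-3, Add(Rational(-3, 7), Mul(Rational(2, 7), A))) = Add(Rational(-24, 7), Mul(Rational(2, 7), A)))
Add(Function('M')(10), Mul(-113, Function('k')(Pow(Add(3, 2), 2), -3))) = Add(Mul(3, 10), Mul(-113, Add(Rational(-24, 7), Mul(Rational(2, 7), Pow(Add(3, 2), 2))))) = Add(30, Mul(-113, Add(Rational(-24, 7), Mul(Rational(2, 7), Pow(5, 2))))) = Add(30, Mul(-113, Add(Rational(-24, 7), Mul(Rational(2, 7), 25)))) = Add(30, Mul(-113, Add(Rational(-24, 7), Rational(50, 7)))) = Add(30, Mul(-113, Rational(26, 7))) = Add(30, Rational(-2938, 7)) = Rational(-2728, 7)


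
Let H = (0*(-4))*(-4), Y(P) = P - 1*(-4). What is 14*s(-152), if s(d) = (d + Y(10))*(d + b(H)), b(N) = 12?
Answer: 270480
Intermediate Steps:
Y(P) = 4 + P (Y(P) = P + 4 = 4 + P)
H = 0 (H = 0*(-4) = 0)
s(d) = (12 + d)*(14 + d) (s(d) = (d + (4 + 10))*(d + 12) = (d + 14)*(12 + d) = (14 + d)*(12 + d) = (12 + d)*(14 + d))
14*s(-152) = 14*(168 + (-152)**2 + 26*(-152)) = 14*(168 + 23104 - 3952) = 14*19320 = 270480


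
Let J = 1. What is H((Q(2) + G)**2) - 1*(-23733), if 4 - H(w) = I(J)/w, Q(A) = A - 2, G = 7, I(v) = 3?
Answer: 1163110/49 ≈ 23737.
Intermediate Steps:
Q(A) = -2 + A
H(w) = 4 - 3/w
H((Q(2) + G)**2) - 1*(-23733) = (4 - 3/((-2 + 2) + 7)**2) - 1*(-23733) = (4 - 3/(0 + 7)**2) + 23733 = (4 - 3/(7**2)) + 23733 = (4 - 3/49) + 23733 = 193/49 + 23733 = 1163110/49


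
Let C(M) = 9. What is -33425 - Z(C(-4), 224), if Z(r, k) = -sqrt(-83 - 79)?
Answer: -33425 + 9*I*sqrt(2) ≈ -33425.0 + 12.728*I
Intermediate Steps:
Z(r, k) = -9*I*sqrt(2) (Z(r, k) = -sqrt(-162) = -9*I*sqrt(2))
-33425 - Z(C(-4), 224) = -33425 - (-9)*I*sqrt(2) = -33425 + 9*I*sqrt(2)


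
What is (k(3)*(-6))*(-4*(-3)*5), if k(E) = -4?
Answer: 1440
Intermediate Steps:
(k(3)*(-6))*(-4*(-3)*5) = (-4*(-6))*(-4*(-3)*5) = 24*(12*5) = 24*60 = 1440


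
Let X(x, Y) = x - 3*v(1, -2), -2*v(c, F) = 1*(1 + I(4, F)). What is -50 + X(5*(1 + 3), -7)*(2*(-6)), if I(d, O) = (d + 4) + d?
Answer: -524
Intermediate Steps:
I(d, O) = 4 + 2*d (I(d, O) = (4 + d) + d = 4 + 2*d)
v(c, F) = -13/2 (v(c, F) = -(1 + (4 + 2*4))/2 = -(1 + (4 + 8))/2 = -(1 + 12)/2 = -13/2)
X(x, Y) = 39/2 + x (X(x, Y) = x - 3*(-13/2) = x + 39/2 = 39/2 + x)
-50 + X(5*(1 + 3), -7)*(2*(-6)) = -50 + (39/2 + 5*(1 + 3))*(2*(-6)) = -50 + (39/2 + 5*4)*(-12) = -50 + (39/2 + 20)*(-12) = -50 + (79/2)*(-12) = -50 - 474 = -524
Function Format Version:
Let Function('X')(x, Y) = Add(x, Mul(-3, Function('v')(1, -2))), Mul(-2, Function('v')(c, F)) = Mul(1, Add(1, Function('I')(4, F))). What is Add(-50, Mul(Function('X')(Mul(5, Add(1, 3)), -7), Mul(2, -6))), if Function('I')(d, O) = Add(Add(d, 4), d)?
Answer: -524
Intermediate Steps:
Function('I')(d, O) = Add(4, Mul(2, d)) (Function('I')(d, O) = Add(Add(4, d), d) = Add(4, Mul(2, d)))
Function('v')(c, F) = Rational(-13, 2) (Function('v')(c, F) = Mul(Rational(-1, 2), Mul(1, Add(1, Add(4, Mul(2, 4))))) = Mul(Rational(-1, 2), Mul(1, Add(1, Add(4, 8)))) = Mul(Rational(-1, 2), Mul(1, Add(1, 12))) = Mul(Rational(-1, 2), Mul(1, 13)) = Mul(Rational(-1, 2), 13) = Rational(-13, 2))
Function('X')(x, Y) = Add(Rational(39, 2), x) (Function('X')(x, Y) = Add(x, Mul(-3, Rational(-13, 2))) = Add(x, Rational(39, 2)) = Add(Rational(39, 2), x))
Add(-50, Mul(Function('X')(Mul(5, Add(1, 3)), -7), Mul(2, -6))) = Add(-50, Mul(Add(Rational(39, 2), Mul(5, Add(1, 3))), Mul(2, -6))) = Add(-50, Mul(Add(Rational(39, 2), Mul(5, 4)), -12)) = Add(-50, Mul(Add(Rational(39, 2), 20), -12)) = Add(-50, Mul(Rational(79, 2), -12)) = Add(-50, -474) = -524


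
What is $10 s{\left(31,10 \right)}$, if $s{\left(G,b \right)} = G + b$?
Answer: $410$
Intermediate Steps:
$10 s{\left(31,10 \right)} = 10 \left(31 + 10\right) = 10 \cdot 41 = 410$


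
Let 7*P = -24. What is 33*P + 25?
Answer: -617/7 ≈ -88.143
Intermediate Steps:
P = -24/7 (P = (1/7)*(-24) = -24/7 ≈ -3.4286)
33*P + 25 = 33*(-24/7) + 25 = -792/7 + 25 = -617/7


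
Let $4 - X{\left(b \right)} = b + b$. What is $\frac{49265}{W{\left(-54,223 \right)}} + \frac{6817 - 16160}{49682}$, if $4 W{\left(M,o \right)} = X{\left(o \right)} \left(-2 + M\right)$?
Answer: $\frac{1194884623}{153716108} \approx 7.7733$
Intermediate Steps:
$X{\left(b \right)} = 4 - 2 b$ ($X{\left(b \right)} = 4 - \left(b + b\right) = 4 - 2 b$)
$W{\left(M,o \right)} = \frac{\left(-2 + M\right) \left(4 - 2 o\right)}{4}$ ($W{\left(M,o \right)} = \frac{\left(4 - 2 o\right) \left(-2 + M\right)}{4} = \frac{\left(-2 + M\right) \left(4 - 2 o\right)}{4}$)
$\frac{49265}{W{\left(-54,223 \right)}} + \frac{6817 - 16160}{49682} = \frac{49265}{\left(- \frac{1}{2}\right) \left(-2 - 54\right) \left(-2 + 223\right)} + \frac{6817 - 16160}{49682} = \frac{49265}{\left(- \frac{1}{2}\right) \left(-56\right) 221} + \left(6817 - 16160\right) \frac{1}{49682} = \frac{49265}{6188} - \frac{9343}{49682} = \frac{1194884623}{153716108}$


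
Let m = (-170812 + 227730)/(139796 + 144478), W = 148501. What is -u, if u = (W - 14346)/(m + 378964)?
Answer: -2724055605/7694976361 ≈ -0.35400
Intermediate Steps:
m = 28459/142137 (m = 56918/284274 = 56918*(1/284274) = 28459/142137 ≈ 0.20022)
u = 2724055605/7694976361 (u = (148501 - 14346)/(28459/142137 + 378964) = 134155/(53864834527/142137) = 134155*(142137/53864834527) = 2724055605/7694976361 ≈ 0.35400)
-u = -1*2724055605/7694976361 = -2724055605/7694976361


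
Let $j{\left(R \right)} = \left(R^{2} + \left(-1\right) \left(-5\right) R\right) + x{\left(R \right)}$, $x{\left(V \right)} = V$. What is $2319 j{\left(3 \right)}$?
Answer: $62613$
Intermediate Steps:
$j{\left(R \right)} = R^{2} + 6 R$ ($j{\left(R \right)} = \left(R^{2} + \left(-1\right) \left(-5\right) R\right) + R = \left(R^{2} + 5 R\right) + R = R^{2} + 6 R$)
$2319 j{\left(3 \right)} = 2319 \cdot 3 \left(6 + 3\right) = 2319 \cdot 3 \cdot 9 = 2319 \cdot 27 = 62613$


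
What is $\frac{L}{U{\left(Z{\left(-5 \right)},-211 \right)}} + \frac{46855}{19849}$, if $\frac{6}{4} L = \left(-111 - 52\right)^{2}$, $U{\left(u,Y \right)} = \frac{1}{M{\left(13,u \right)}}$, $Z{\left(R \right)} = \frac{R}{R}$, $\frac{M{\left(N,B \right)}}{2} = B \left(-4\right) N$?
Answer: $- \frac{109692420283}{59547} \approx -1.8421 \cdot 10^{6}$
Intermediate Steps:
$M{\left(N,B \right)} = - 8 B N$ ($M{\left(N,B \right)} = 2 B \left(-4\right) N = 2 - 4 B N = 2 \left(- 4 B N\right) = - 8 B N$)
$Z{\left(R \right)} = 1$
$U{\left(u,Y \right)} = - \frac{1}{104 u}$ ($U{\left(u,Y \right)} = \frac{1}{\left(-8\right) u 13} = \frac{1}{\left(-104\right) u} = - \frac{1}{104 u}$)
$L = \frac{53138}{3}$ ($L = \frac{2 \left(-111 - 52\right)^{2}}{3} = \frac{2 \left(-163\right)^{2}}{3} = \frac{2}{3} \cdot 26569 = \frac{53138}{3} \approx 17713.0$)
$\frac{L}{U{\left(Z{\left(-5 \right)},-211 \right)}} + \frac{46855}{19849} = \frac{53138}{3 \left(- \frac{1}{104 \cdot 1}\right)} + \frac{46855}{19849} = \frac{53138}{3 \left(\left(- \frac{1}{104}\right) 1\right)} + 46855 \cdot \frac{1}{19849} = \frac{53138}{3 \left(- \frac{1}{104}\right)} + \frac{46855}{19849} = \frac{53138}{3} \left(-104\right) + \frac{46855}{19849} = - \frac{5526352}{3} + \frac{46855}{19849} = - \frac{109692420283}{59547}$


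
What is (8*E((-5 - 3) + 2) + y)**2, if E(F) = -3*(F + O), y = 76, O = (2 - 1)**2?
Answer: 38416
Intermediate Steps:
O = 1 (O = 1**2 = 1)
E(F) = -3 - 3*F (E(F) = -3*(F + 1) = -3*(1 + F) = -3 - 3*F)
(8*E((-5 - 3) + 2) + y)**2 = (8*(-3 - 3*((-5 - 3) + 2)) + 76)**2 = (8*(-3 - 3*(-8 + 2)) + 76)**2 = (8*(-3 - 3*(-6)) + 76)**2 = (8*(-3 + 18) + 76)**2 = (8*15 + 76)**2 = (120 + 76)**2 = 196**2 = 38416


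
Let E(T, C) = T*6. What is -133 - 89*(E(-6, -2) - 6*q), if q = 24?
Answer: 15887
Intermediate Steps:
E(T, C) = 6*T
-133 - 89*(E(-6, -2) - 6*q) = -133 - 89*(6*(-6) - 6*24) = -133 - 89*(-36 - 1*144) = -133 - 89*(-36 - 144) = -133 - 89*(-180) = -133 + 16020 = 15887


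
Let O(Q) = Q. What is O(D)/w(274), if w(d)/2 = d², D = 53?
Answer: 53/150152 ≈ 0.00035298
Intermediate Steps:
w(d) = 2*d²
O(D)/w(274) = 53/((2*274²)) = 53/((2*75076)) = 53/150152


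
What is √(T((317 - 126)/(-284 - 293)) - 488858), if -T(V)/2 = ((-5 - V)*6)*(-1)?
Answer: I*√162773658338/577 ≈ 699.22*I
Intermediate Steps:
T(V) = -60 - 12*V (T(V) = -2*(-5 - V)*6*(-1) = -2*(-30 - 6*V)*(-1) = -2*(30 + 6*V) = -60 - 12*V)
√(T((317 - 126)/(-284 - 293)) - 488858) = √((-60 - 12*(317 - 126)/(-284 - 293)) - 488858) = √((-60 - 2292/(-577)) - 488858) = √((-60 - 2292*(-1)/577) - 488858) = √((-60 - 12*(-191/577)) - 488858) = √((-60 + 2292/577) - 488858) = √(-32328/577 - 488858) = √(-282103394/577) = I*√162773658338/577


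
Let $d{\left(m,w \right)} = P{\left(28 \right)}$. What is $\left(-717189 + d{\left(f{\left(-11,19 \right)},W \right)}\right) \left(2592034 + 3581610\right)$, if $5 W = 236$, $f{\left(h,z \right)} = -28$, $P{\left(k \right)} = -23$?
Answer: $-4427811560528$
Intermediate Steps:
$W = \frac{236}{5}$ ($W = \frac{1}{5} \cdot 236 = \frac{236}{5} \approx 47.2$)
$d{\left(m,w \right)} = -23$
$\left(-717189 + d{\left(f{\left(-11,19 \right)},W \right)}\right) \left(2592034 + 3581610\right) = \left(-717189 - 23\right) \left(2592034 + 3581610\right) = \left(-717212\right) 6173644 = -4427811560528$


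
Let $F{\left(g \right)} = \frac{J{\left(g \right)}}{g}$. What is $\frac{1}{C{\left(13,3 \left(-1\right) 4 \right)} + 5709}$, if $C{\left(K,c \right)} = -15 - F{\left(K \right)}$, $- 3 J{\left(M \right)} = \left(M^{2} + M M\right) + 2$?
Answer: $\frac{39}{222406} \approx 0.00017536$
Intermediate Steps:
$J{\left(M \right)} = - \frac{2}{3} - \frac{2 M^{2}}{3}$ ($J{\left(M \right)} = - \frac{\left(M^{2} + M M\right) + 2}{3} = - \frac{\left(M^{2} + M^{2}\right) + 2}{3} = - \frac{2 M^{2} + 2}{3} = - \frac{2 + 2 M^{2}}{3} = - \frac{2}{3} - \frac{2 M^{2}}{3}$)
$F{\left(g \right)} = \frac{- \frac{2}{3} - \frac{2 g^{2}}{3}}{g}$
$C{\left(K,c \right)} = -15 - \frac{2 \left(-1 - K^{2}\right)}{3 K}$
$\frac{1}{C{\left(13,3 \left(-1\right) 4 \right)} + 5709} = \frac{1}{\left(-15 + \frac{2}{3} \cdot 13 + \frac{2}{3 \cdot 13}\right) + 5709} = \frac{1}{\left(-15 + \frac{26}{3} + \frac{2}{3} \cdot \frac{1}{13}\right) + 5709} = \frac{1}{\left(-15 + \frac{26}{3} + \frac{2}{39}\right) + 5709} = \frac{1}{- \frac{245}{39} + 5709} = \frac{1}{\frac{222406}{39}} = \frac{39}{222406}$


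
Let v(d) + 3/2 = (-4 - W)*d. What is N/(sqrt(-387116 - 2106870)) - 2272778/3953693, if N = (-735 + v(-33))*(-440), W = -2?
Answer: -2272778/3953693 - 13410*I*sqrt(2493986)/113363 ≈ -0.57485 - 186.81*I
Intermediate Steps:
v(d) = -3/2 - 2*d (v(d) = -3/2 + (-4 - 1*(-2))*d = -3/2 + (-4 + 2)*d = -3/2 - 2*d)
N = 295020 (N = (-735 + (-3/2 - 2*(-33)))*(-440) = (-735 + (-3/2 + 66))*(-440) = (-735 + 129/2)*(-440) = -1341/2*(-440) = 295020)
N/(sqrt(-387116 - 2106870)) - 2272778/3953693 = 295020/(sqrt(-387116 - 2106870)) - 2272778/3953693 = 295020/(sqrt(-2493986)) - 2272778*1/3953693 = 295020/((I*sqrt(2493986))) - 2272778/3953693 = 295020*(-I*sqrt(2493986)/2493986) - 2272778/3953693 = -13410*I*sqrt(2493986)/113363 - 2272778/3953693 = -2272778/3953693 - 13410*I*sqrt(2493986)/113363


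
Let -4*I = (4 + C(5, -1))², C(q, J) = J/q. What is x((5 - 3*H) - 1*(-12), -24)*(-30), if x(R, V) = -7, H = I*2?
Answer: 210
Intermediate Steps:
I = -361/100 (I = -(4 - 1/5)²/4 = -(4 - 1*⅕)²/4 = -(4 - ⅕)²/4 = -(19/5)²/4 = -¼*361/25 = -361/100 ≈ -3.6100)
H = -361/50 (H = -361/100*2 = -361/50 ≈ -7.2200)
x((5 - 3*H) - 1*(-12), -24)*(-30) = -7*(-30) = 210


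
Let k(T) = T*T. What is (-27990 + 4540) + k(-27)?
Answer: -22721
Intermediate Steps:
k(T) = T²
(-27990 + 4540) + k(-27) = (-27990 + 4540) + (-27)² = -23450 + 729 = -22721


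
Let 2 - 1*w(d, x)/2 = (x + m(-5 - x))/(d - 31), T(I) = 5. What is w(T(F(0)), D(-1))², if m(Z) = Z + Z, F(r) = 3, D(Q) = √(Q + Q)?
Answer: (42 - I*√2)²/169 ≈ 10.426 - 0.70292*I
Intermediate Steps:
D(Q) = √2*√Q (D(Q) = √(2*Q) = √2*√Q)
m(Z) = 2*Z
w(d, x) = 4 - 2*(-10 - x)/(-31 + d) (w(d, x) = 4 - 2*(x + 2*(-5 - x))/(d - 31) = 4 - 2*(x + (-10 - 2*x))/(-31 + d) = 4 - 2*(-10 - x)/(-31 + d))
w(T(F(0)), D(-1))² = (2*(-52 + √2*√(-1) + 2*5)/(-31 + 5))² = (2*(-52 + √2*I + 10)/(-26))² = (2*(-1/26)*(-52 + I*√2 + 10))² = (2*(-1/26)*(-42 + I*√2))² = (42/13 - I*√2/13)²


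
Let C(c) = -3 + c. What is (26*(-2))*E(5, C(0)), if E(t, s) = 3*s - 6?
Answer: 780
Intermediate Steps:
E(t, s) = -6 + 3*s
(26*(-2))*E(5, C(0)) = (26*(-2))*(-6 + 3*(-3 + 0)) = -52*(-6 + 3*(-3)) = -52*(-6 - 9) = -52*(-15) = 780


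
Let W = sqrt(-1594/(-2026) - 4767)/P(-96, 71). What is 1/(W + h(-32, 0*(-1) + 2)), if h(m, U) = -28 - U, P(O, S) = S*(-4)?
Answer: -1225567920/36769451687 + 142*I*sqrt(4890940262)/36769451687 ≈ -0.033331 + 0.00027008*I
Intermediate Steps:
P(O, S) = -4*S
W = -I*sqrt(4890940262)/287692 (W = sqrt(-1594/(-2026) - 4767)/((-4*71)) = sqrt(-1594*(-1/2026) - 4767)/(-284) = sqrt(797/1013 - 4767)*(-1/284) = sqrt(-4828174/1013)*(-1/284) = (I*sqrt(4890940262)/1013)*(-1/284) = -I*sqrt(4890940262)/287692 ≈ -0.24309*I)
1/(W + h(-32, 0*(-1) + 2)) = 1/(-I*sqrt(4890940262)/287692 + (-28 - (0*(-1) + 2))) = 1/(-I*sqrt(4890940262)/287692 + (-28 - (0 + 2))) = 1/(-I*sqrt(4890940262)/287692 + (-28 - 1*2)) = 1/(-I*sqrt(4890940262)/287692 + (-28 - 2)) = 1/(-I*sqrt(4890940262)/287692 - 30) = 1/(-30 - I*sqrt(4890940262)/287692)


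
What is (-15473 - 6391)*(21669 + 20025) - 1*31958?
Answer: -911629574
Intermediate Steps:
(-15473 - 6391)*(21669 + 20025) - 1*31958 = -21864*41694 - 31958 = -911597616 - 31958 = -911629574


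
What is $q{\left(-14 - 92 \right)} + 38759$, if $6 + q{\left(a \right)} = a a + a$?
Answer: $49883$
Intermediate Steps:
$q{\left(a \right)} = -6 + a + a^{2}$ ($q{\left(a \right)} = -6 + \left(a a + a\right) = -6 + \left(a^{2} + a\right) = -6 + \left(a + a^{2}\right) = -6 + a + a^{2}$)
$q{\left(-14 - 92 \right)} + 38759 = \left(-6 - 106 + \left(-14 - 92\right)^{2}\right) + 38759 = \left(-6 - 106 + \left(-106\right)^{2}\right) + 38759 = \left(-6 - 106 + 11236\right) + 38759 = 11124 + 38759 = 49883$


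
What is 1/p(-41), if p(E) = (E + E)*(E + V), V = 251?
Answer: -1/17220 ≈ -5.8072e-5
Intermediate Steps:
p(E) = 2*E*(251 + E) (p(E) = (E + E)*(E + 251) = (2*E)*(251 + E) = 2*E*(251 + E))
1/p(-41) = 1/(2*(-41)*(251 - 41)) = 1/(2*(-41)*210) = 1/(-17220) = -1/17220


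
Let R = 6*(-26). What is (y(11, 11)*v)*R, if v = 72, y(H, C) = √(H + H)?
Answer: -11232*√22 ≈ -52683.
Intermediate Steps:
y(H, C) = √2*√H (y(H, C) = √(2*H) = √2*√H)
R = -156
(y(11, 11)*v)*R = ((√2*√11)*72)*(-156) = (√22*72)*(-156) = (72*√22)*(-156) = -11232*√22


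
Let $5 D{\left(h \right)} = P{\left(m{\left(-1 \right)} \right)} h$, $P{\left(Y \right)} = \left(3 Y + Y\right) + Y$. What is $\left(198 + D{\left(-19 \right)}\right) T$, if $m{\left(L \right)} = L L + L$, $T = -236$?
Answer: $-46728$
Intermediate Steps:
$m{\left(L \right)} = L + L^{2}$ ($m{\left(L \right)} = L^{2} + L = L + L^{2}$)
$P{\left(Y \right)} = 5 Y$ ($P{\left(Y \right)} = 4 Y + Y = 5 Y$)
$D{\left(h \right)} = 0$ ($D{\left(h \right)} = \frac{5 \left(- (1 - 1)\right) h}{5} = \frac{5 \left(\left(-1\right) 0\right) h}{5} = \frac{5 \cdot 0 h}{5} = \frac{0 h}{5} = \frac{1}{5} \cdot 0 = 0$)
$\left(198 + D{\left(-19 \right)}\right) T = \left(198 + 0\right) \left(-236\right) = 198 \left(-236\right) = -46728$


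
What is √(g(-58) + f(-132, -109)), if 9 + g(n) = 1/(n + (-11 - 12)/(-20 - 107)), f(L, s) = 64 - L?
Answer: √10082041802/7343 ≈ 13.674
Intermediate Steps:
g(n) = -9 + 1/(23/127 + n) (g(n) = -9 + 1/(n + (-11 - 12)/(-20 - 107)) = -9 + 1/(n - 23/(-127)) = -9 + 1/(n - 23*(-1/127)) = -9 + 1/(n + 23/127) = -9 + 1/(23/127 + n))
√(g(-58) + f(-132, -109)) = √((-80 - 1143*(-58))/(23 + 127*(-58)) + (64 - 1*(-132))) = √((-80 + 66294)/(23 - 7366) + (64 + 132)) = √(66214/(-7343) + 196) = √(-1/7343*66214 + 196) = √(-66214/7343 + 196) = √(1373014/7343) = √10082041802/7343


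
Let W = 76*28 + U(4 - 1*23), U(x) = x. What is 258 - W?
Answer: -1851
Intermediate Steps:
W = 2109 (W = 76*28 + (4 - 1*23) = 2128 + (4 - 23) = 2128 - 19 = 2109)
258 - W = 258 - 1*2109 = 258 - 2109 = -1851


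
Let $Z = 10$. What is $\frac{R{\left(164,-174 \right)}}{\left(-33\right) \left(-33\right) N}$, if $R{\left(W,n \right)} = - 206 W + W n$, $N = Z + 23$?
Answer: $- \frac{62320}{35937} \approx -1.7341$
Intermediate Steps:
$N = 33$ ($N = 10 + 23 = 33$)
$\frac{R{\left(164,-174 \right)}}{\left(-33\right) \left(-33\right) N} = \frac{164 \left(-206 - 174\right)}{\left(-33\right) \left(-33\right) 33} = \frac{164 \left(-380\right)}{1089 \cdot 33} = - \frac{62320}{35937}$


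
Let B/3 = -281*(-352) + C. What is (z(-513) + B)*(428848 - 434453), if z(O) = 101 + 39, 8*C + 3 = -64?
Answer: -13310793235/8 ≈ -1.6638e+9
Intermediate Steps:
C = -67/8 (C = -3/8 + (⅛)*(-64) = -3/8 - 8 = -67/8 ≈ -8.3750)
B = 2373687/8 (B = 3*(-281*(-352) - 67/8) = 3*(98912 - 67/8) = 3*(791229/8) = 2373687/8 ≈ 2.9671e+5)
z(O) = 140
(z(-513) + B)*(428848 - 434453) = (140 + 2373687/8)*(428848 - 434453) = (2374807/8)*(-5605) = -13310793235/8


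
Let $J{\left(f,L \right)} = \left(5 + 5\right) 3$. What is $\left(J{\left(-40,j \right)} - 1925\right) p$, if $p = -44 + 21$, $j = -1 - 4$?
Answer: $43585$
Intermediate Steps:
$j = -5$ ($j = -1 - 4 = -5$)
$p = -23$
$J{\left(f,L \right)} = 30$ ($J{\left(f,L \right)} = 10 \cdot 3 = 30$)
$\left(J{\left(-40,j \right)} - 1925\right) p = \left(30 - 1925\right) \left(-23\right) = \left(-1895\right) \left(-23\right) = 43585$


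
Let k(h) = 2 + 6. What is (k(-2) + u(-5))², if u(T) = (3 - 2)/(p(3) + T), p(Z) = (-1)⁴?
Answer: 961/16 ≈ 60.063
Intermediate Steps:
p(Z) = 1
k(h) = 8
u(T) = 1/(1 + T) (u(T) = (3 - 2)/(1 + T) = 1/(1 + T))
(k(-2) + u(-5))² = (8 + 1/(1 - 5))² = (8 + 1/(-4))² = (8 - ¼)² = (31/4)² = 961/16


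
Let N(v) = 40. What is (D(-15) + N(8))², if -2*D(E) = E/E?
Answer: 6241/4 ≈ 1560.3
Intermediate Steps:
D(E) = -½ (D(E) = -E/(2*E) = -½*1 = -½)
(D(-15) + N(8))² = (-½ + 40)² = (79/2)² = 6241/4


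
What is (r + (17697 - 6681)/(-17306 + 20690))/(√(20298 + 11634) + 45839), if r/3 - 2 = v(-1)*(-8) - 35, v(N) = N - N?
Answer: -206275500/98755553483 + 27000*√887/98755553483 ≈ -0.0020806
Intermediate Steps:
v(N) = 0
r = -99 (r = 6 + 3*(0*(-8) - 35) = 6 + 3*(0 - 35) = 6 + 3*(-35) = 6 - 105 = -99)
(r + (17697 - 6681)/(-17306 + 20690))/(√(20298 + 11634) + 45839) = (-99 + (17697 - 6681)/(-17306 + 20690))/(√(20298 + 11634) + 45839) = (-99 + 11016/3384)/(√31932 + 45839) = (-99 + 11016*(1/3384))/(6*√887 + 45839) = (-99 + 153/47)/(45839 + 6*√887) = -4500/(47*(45839 + 6*√887))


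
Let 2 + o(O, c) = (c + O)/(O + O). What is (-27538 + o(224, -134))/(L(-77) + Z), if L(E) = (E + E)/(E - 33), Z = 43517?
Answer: -30844575/48740608 ≈ -0.63283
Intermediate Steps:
L(E) = 2*E/(-33 + E) (L(E) = (2*E)/(-33 + E) = 2*E/(-33 + E))
o(O, c) = -2 + (O + c)/(2*O) (o(O, c) = -2 + (c + O)/(O + O) = -2 + (O + c)/((2*O)) = -2 + (O + c)*(1/(2*O)) = -2 + (O + c)/(2*O))
(-27538 + o(224, -134))/(L(-77) + Z) = (-27538 + (½)*(-134 - 3*224)/224)/(2*(-77)/(-33 - 77) + 43517) = (-27538 + (½)*(1/224)*(-134 - 672))/(2*(-77)/(-110) + 43517) = (-27538 + (½)*(1/224)*(-806))/(2*(-77)*(-1/110) + 43517) = (-27538 - 403/224)/(7/5 + 43517) = -6168915/(224*217592/5) = -6168915/224*5/217592 = -30844575/48740608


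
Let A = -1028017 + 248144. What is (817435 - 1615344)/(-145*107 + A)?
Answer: 797909/795388 ≈ 1.0032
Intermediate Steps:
A = -779873
(817435 - 1615344)/(-145*107 + A) = (817435 - 1615344)/(-145*107 - 779873) = -797909/(-15515 - 779873) = -797909/(-795388) = -797909*(-1/795388) = 797909/795388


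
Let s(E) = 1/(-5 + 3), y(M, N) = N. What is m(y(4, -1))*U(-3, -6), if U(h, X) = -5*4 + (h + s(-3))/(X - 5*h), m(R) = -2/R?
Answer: -367/9 ≈ -40.778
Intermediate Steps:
s(E) = -½ (s(E) = 1/(-2) = -½)
U(h, X) = -20 + (-½ + h)/(X - 5*h) (U(h, X) = -5*4 + (h - ½)/(X - 5*h) = -20 + (-½ + h)/(X - 5*h))
m(y(4, -1))*U(-3, -6) = (-2/(-1))*((-1 - 40*(-6) + 202*(-3))/(2*(-6 - 5*(-3)))) = (-2*(-1))*((-1 + 240 - 606)/(2*(-6 + 15))) = 2*((½)*(-367)/9) = 2*((½)*(⅑)*(-367)) = 2*(-367/18) = -367/9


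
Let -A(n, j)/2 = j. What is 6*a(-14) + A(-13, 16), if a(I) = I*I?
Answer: 1144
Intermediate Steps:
A(n, j) = -2*j
a(I) = I²
6*a(-14) + A(-13, 16) = 6*(-14)² - 2*16 = 6*196 - 32 = 1176 - 32 = 1144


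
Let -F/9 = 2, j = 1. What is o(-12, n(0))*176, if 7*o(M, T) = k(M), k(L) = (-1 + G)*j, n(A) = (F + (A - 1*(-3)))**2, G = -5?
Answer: -1056/7 ≈ -150.86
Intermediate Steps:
F = -18 (F = -9*2 = -18)
n(A) = (-15 + A)**2 (n(A) = (-18 + (A - 1*(-3)))**2 = (-18 + (A + 3))**2 = (-18 + (3 + A))**2 = (-15 + A)**2)
k(L) = -6 (k(L) = (-1 - 5)*1 = -6*1 = -6)
o(M, T) = -6/7 (o(M, T) = (1/7)*(-6) = -6/7)
o(-12, n(0))*176 = -6/7*176 = -1056/7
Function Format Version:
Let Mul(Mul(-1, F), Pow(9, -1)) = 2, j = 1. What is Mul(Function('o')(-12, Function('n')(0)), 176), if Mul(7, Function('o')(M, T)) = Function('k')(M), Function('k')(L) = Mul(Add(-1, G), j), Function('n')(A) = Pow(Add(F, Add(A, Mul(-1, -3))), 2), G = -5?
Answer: Rational(-1056, 7) ≈ -150.86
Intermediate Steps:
F = -18 (F = Mul(-9, 2) = -18)
Function('n')(A) = Pow(Add(-15, A), 2) (Function('n')(A) = Pow(Add(-18, Add(A, Mul(-1, -3))), 2) = Pow(Add(-18, Add(A, 3)), 2) = Pow(Add(-18, Add(3, A)), 2) = Pow(Add(-15, A), 2))
Function('k')(L) = -6 (Function('k')(L) = Mul(Add(-1, -5), 1) = Mul(-6, 1) = -6)
Function('o')(M, T) = Rational(-6, 7) (Function('o')(M, T) = Mul(Rational(1, 7), -6) = Rational(-6, 7))
Mul(Function('o')(-12, Function('n')(0)), 176) = Mul(Rational(-6, 7), 176) = Rational(-1056, 7)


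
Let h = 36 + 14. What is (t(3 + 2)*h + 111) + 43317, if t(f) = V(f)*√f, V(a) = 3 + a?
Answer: 43428 + 400*√5 ≈ 44322.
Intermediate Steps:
h = 50
t(f) = √f*(3 + f) (t(f) = (3 + f)*√f = √f*(3 + f))
(t(3 + 2)*h + 111) + 43317 = ((√(3 + 2)*(3 + (3 + 2)))*50 + 111) + 43317 = ((√5*(3 + 5))*50 + 111) + 43317 = ((√5*8)*50 + 111) + 43317 = ((8*√5)*50 + 111) + 43317 = (400*√5 + 111) + 43317 = (111 + 400*√5) + 43317 = 43428 + 400*√5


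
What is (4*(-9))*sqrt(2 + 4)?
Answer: -36*sqrt(6) ≈ -88.182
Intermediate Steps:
(4*(-9))*sqrt(2 + 4) = -36*sqrt(6)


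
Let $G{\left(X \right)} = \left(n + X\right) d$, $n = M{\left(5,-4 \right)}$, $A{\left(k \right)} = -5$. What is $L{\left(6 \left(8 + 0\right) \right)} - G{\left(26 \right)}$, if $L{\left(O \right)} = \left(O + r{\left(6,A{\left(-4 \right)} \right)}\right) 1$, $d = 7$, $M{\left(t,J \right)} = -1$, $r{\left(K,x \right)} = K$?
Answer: $-121$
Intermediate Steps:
$L{\left(O \right)} = 6 + O$ ($L{\left(O \right)} = \left(O + 6\right) 1 = \left(6 + O\right) 1 = 6 + O$)
$n = -1$
$G{\left(X \right)} = -7 + 7 X$ ($G{\left(X \right)} = \left(-1 + X\right) 7 = -7 + 7 X$)
$L{\left(6 \left(8 + 0\right) \right)} - G{\left(26 \right)} = \left(6 + 6 \left(8 + 0\right)\right) - \left(-7 + 7 \cdot 26\right) = \left(6 + 6 \cdot 8\right) - \left(-7 + 182\right) = \left(6 + 48\right) - 175 = 54 - 175 = -121$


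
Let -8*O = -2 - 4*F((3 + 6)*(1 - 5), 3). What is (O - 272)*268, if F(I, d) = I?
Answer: -77653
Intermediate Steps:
O = -71/4 (O = -(-2 - 4*(3 + 6)*(1 - 5))/8 = -(-2 - 36*(-4))/8 = -(-2 - 4*(-36))/8 = -(-2 + 144)/8 = -⅛*142 = -71/4 ≈ -17.750)
(O - 272)*268 = (-71/4 - 272)*268 = -1159/4*268 = -77653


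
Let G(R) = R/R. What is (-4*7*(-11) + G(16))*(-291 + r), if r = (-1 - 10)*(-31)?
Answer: 15450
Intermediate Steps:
G(R) = 1
r = 341 (r = -11*(-31) = 341)
(-4*7*(-11) + G(16))*(-291 + r) = (-4*7*(-11) + 1)*(-291 + 341) = (-28*(-11) + 1)*50 = (308 + 1)*50 = 309*50 = 15450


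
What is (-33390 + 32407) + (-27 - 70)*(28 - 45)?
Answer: 666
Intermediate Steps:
(-33390 + 32407) + (-27 - 70)*(28 - 45) = -983 - 97*(-17) = -983 + 1649 = 666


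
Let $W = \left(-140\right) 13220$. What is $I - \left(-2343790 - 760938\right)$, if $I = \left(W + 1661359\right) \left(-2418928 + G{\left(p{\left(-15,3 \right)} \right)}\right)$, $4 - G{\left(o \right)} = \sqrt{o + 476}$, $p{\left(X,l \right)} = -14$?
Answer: $458246486212 + 189441 \sqrt{462} \approx 4.5825 \cdot 10^{11}$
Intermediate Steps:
$W = -1850800$
$G{\left(o \right)} = 4 - \sqrt{476 + o}$ ($G{\left(o \right)} = 4 - \sqrt{o + 476} = 4 - \sqrt{476 + o}$)
$I = 458243381484 + 189441 \sqrt{462}$ ($I = \left(-1850800 + 1661359\right) \left(-2418928 + \left(4 - \sqrt{476 - 14}\right)\right) = - 189441 \left(-2418928 + \left(4 - \sqrt{462}\right)\right) = - 189441 \left(-2418924 - \sqrt{462}\right) = 458243381484 + 189441 \sqrt{462} \approx 4.5825 \cdot 10^{11}$)
$I - \left(-2343790 - 760938\right) = \left(458243381484 + 189441 \sqrt{462}\right) - \left(-2343790 - 760938\right) = \left(458243381484 + 189441 \sqrt{462}\right) - -3104728 = \left(458243381484 + 189441 \sqrt{462}\right) + 3104728 = 458246486212 + 189441 \sqrt{462}$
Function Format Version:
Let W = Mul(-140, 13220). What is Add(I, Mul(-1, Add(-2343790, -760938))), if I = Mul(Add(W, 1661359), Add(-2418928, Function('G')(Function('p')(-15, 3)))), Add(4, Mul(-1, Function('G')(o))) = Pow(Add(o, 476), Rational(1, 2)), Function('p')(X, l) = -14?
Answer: Add(458246486212, Mul(189441, Pow(462, Rational(1, 2)))) ≈ 4.5825e+11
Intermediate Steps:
W = -1850800
Function('G')(o) = Add(4, Mul(-1, Pow(Add(476, o), Rational(1, 2)))) (Function('G')(o) = Add(4, Mul(-1, Pow(Add(o, 476), Rational(1, 2)))) = Add(4, Mul(-1, Pow(Add(476, o), Rational(1, 2)))))
I = Add(458243381484, Mul(189441, Pow(462, Rational(1, 2)))) (I = Mul(Add(-1850800, 1661359), Add(-2418928, Add(4, Mul(-1, Pow(Add(476, -14), Rational(1, 2)))))) = Mul(-189441, Add(-2418928, Add(4, Mul(-1, Pow(462, Rational(1, 2)))))) = Mul(-189441, Add(-2418924, Mul(-1, Pow(462, Rational(1, 2))))) = Add(458243381484, Mul(189441, Pow(462, Rational(1, 2)))) ≈ 4.5825e+11)
Add(I, Mul(-1, Add(-2343790, -760938))) = Add(Add(458243381484, Mul(189441, Pow(462, Rational(1, 2)))), Mul(-1, Add(-2343790, -760938))) = Add(Add(458243381484, Mul(189441, Pow(462, Rational(1, 2)))), Mul(-1, -3104728)) = Add(Add(458243381484, Mul(189441, Pow(462, Rational(1, 2)))), 3104728) = Add(458246486212, Mul(189441, Pow(462, Rational(1, 2))))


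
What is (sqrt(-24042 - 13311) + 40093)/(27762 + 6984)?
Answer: 40093/34746 + I*sqrt(37353)/34746 ≈ 1.1539 + 0.0055623*I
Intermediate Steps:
(sqrt(-24042 - 13311) + 40093)/(27762 + 6984) = (sqrt(-37353) + 40093)/34746 = (I*sqrt(37353) + 40093)*(1/34746) = (40093 + I*sqrt(37353))*(1/34746) = 40093/34746 + I*sqrt(37353)/34746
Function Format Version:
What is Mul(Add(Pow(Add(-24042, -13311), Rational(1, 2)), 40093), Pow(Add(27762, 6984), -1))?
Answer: Add(Rational(40093, 34746), Mul(Rational(1, 34746), I, Pow(37353, Rational(1, 2)))) ≈ Add(1.1539, Mul(0.0055623, I))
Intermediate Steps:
Mul(Add(Pow(Add(-24042, -13311), Rational(1, 2)), 40093), Pow(Add(27762, 6984), -1)) = Mul(Add(Pow(-37353, Rational(1, 2)), 40093), Pow(34746, -1)) = Mul(Add(Mul(I, Pow(37353, Rational(1, 2))), 40093), Rational(1, 34746)) = Mul(Add(40093, Mul(I, Pow(37353, Rational(1, 2)))), Rational(1, 34746)) = Add(Rational(40093, 34746), Mul(Rational(1, 34746), I, Pow(37353, Rational(1, 2))))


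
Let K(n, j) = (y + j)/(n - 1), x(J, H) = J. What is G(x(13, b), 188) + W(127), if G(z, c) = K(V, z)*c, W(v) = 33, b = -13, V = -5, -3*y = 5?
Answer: -2899/9 ≈ -322.11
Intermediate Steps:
y = -5/3 (y = -⅓*5 = -5/3 ≈ -1.6667)
K(n, j) = (-5/3 + j)/(-1 + n) (K(n, j) = (-5/3 + j)/(n - 1) = (-5/3 + j)/(-1 + n))
G(z, c) = c*(5/18 - z/6) (G(z, c) = ((-5/3 + z)/(-1 - 5))*c = ((-5/3 + z)/(-6))*c = (-(-5/3 + z)/6)*c = (5/18 - z/6)*c = c*(5/18 - z/6))
G(x(13, b), 188) + W(127) = (1/18)*188*(5 - 3*13) + 33 = (1/18)*188*(5 - 39) + 33 = (1/18)*188*(-34) + 33 = -3196/9 + 33 = -2899/9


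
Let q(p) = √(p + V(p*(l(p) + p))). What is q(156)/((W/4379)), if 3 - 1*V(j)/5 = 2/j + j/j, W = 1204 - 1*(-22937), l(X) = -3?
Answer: 4379*√2626857714/96032898 ≈ 2.3371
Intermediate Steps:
W = 24141 (W = 1204 + 22937 = 24141)
V(j) = 10 - 10/j (V(j) = 15 - 5*(2/j + j/j) = 15 - 5*(2/j + 1) = 15 - 5*(1 + 2/j) = 15 + (-5 - 10/j) = 10 - 10/j)
q(p) = √(10 + p - 10/(p*(-3 + p))) (q(p) = √(p + (10 - 10*1/(p*(-3 + p)))) = √(p + (10 - 10/(p*(-3 + p)))) = √(10 + p - 10/(p*(-3 + p))))
q(156)/((W/4379)) = √(10 + 156 - 10/(156*(-3 + 156)))/((24141/4379)) = √(10 + 156 - 10*1/156/153)/((24141*(1/4379))) = √(10 + 156 - 10*1/156*1/153)/(24141/4379) = √(10 + 156 - 5/11934)*(4379/24141) = √(1981039/11934)*(4379/24141) = (√2626857714/3978)*(4379/24141) = 4379*√2626857714/96032898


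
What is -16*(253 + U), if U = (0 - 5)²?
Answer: -4448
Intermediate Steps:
U = 25 (U = (-5)² = 25)
-16*(253 + U) = -16*(253 + 25) = -16*278 = -4448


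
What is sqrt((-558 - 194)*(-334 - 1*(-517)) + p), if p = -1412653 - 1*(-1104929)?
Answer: 2*I*sqrt(111335) ≈ 667.34*I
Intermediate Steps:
p = -307724 (p = -1412653 + 1104929 = -307724)
sqrt((-558 - 194)*(-334 - 1*(-517)) + p) = sqrt((-558 - 194)*(-334 - 1*(-517)) - 307724) = sqrt(-752*(-334 + 517) - 307724) = sqrt(-752*183 - 307724) = sqrt(-137616 - 307724) = sqrt(-445340) = 2*I*sqrt(111335)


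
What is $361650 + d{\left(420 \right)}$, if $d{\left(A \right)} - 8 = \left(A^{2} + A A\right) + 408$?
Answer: $714866$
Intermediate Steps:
$d{\left(A \right)} = 416 + 2 A^{2}$ ($d{\left(A \right)} = 8 + \left(\left(A^{2} + A A\right) + 408\right) = 8 + \left(\left(A^{2} + A^{2}\right) + 408\right) = 8 + \left(2 A^{2} + 408\right) = 8 + \left(408 + 2 A^{2}\right) = 416 + 2 A^{2}$)
$361650 + d{\left(420 \right)} = 361650 + \left(416 + 2 \cdot 420^{2}\right) = 361650 + \left(416 + 2 \cdot 176400\right) = 361650 + \left(416 + 352800\right) = 361650 + 353216 = 714866$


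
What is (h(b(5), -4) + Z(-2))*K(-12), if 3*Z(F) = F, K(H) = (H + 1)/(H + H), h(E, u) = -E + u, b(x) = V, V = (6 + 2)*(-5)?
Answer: 583/36 ≈ 16.194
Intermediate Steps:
V = -40 (V = 8*(-5) = -40)
b(x) = -40
h(E, u) = u - E
K(H) = (1 + H)/(2*H) (K(H) = (1 + H)/((2*H)) = (1 + H)*(1/(2*H)) = (1 + H)/(2*H))
Z(F) = F/3
(h(b(5), -4) + Z(-2))*K(-12) = ((-4 - 1*(-40)) + (1/3)*(-2))*((1/2)*(1 - 12)/(-12)) = ((-4 + 40) - 2/3)*((1/2)*(-1/12)*(-11)) = (36 - 2/3)*(11/24) = (106/3)*(11/24) = 583/36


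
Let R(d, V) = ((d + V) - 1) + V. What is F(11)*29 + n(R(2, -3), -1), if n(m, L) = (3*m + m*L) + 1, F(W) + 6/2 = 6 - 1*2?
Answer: 20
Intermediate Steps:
F(W) = 1 (F(W) = -3 + (6 - 1*2) = -3 + (6 - 2) = -3 + 4 = 1)
R(d, V) = -1 + d + 2*V (R(d, V) = ((V + d) - 1) + V = (-1 + V + d) + V = -1 + d + 2*V)
n(m, L) = 1 + 3*m + L*m (n(m, L) = (3*m + L*m) + 1 = 1 + 3*m + L*m)
F(11)*29 + n(R(2, -3), -1) = 1*29 + (1 + 3*(-1 + 2 + 2*(-3)) - (-1 + 2 + 2*(-3))) = 29 + (1 + 3*(-1 + 2 - 6) - (-1 + 2 - 6)) = 29 + (1 + 3*(-5) - 1*(-5)) = 29 + (1 - 15 + 5) = 29 - 9 = 20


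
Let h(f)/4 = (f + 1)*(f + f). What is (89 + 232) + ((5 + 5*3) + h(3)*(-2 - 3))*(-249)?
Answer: 114861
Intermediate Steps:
h(f) = 8*f*(1 + f) (h(f) = 4*((f + 1)*(f + f)) = 4*((1 + f)*(2*f)) = 4*(2*f*(1 + f)) = 8*f*(1 + f))
(89 + 232) + ((5 + 5*3) + h(3)*(-2 - 3))*(-249) = (89 + 232) + ((5 + 5*3) + (8*3*(1 + 3))*(-2 - 3))*(-249) = 321 + ((5 + 15) + (8*3*4)*(-5))*(-249) = 321 + (20 + 96*(-5))*(-249) = 321 + (20 - 480)*(-249) = 321 - 460*(-249) = 321 + 114540 = 114861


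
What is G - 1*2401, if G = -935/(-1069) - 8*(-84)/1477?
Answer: -541267250/225559 ≈ -2399.7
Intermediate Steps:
G = 299909/225559 (G = -935*(-1/1069) + 672*(1/1477) = 935/1069 + 96/211 = 299909/225559 ≈ 1.3296)
G - 1*2401 = 299909/225559 - 1*2401 = 299909/225559 - 2401 = -541267250/225559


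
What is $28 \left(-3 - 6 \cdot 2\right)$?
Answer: $-420$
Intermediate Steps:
$28 \left(-3 - 6 \cdot 2\right) = 28 \left(-3 - 12\right) = 28 \left(-15\right) = -420$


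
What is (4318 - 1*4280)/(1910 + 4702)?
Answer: 1/174 ≈ 0.0057471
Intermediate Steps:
(4318 - 1*4280)/(1910 + 4702) = (4318 - 4280)/6612 = 38*(1/6612) = 1/174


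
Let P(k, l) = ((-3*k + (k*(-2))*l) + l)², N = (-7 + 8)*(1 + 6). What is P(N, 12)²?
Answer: 981506241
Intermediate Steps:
N = 7 (N = 1*7 = 7)
P(k, l) = (l - 3*k - 2*k*l)² (P(k, l) = ((-3*k + (-2*k)*l) + l)² = ((-3*k - 2*k*l) + l)² = (l - 3*k - 2*k*l)²)
P(N, 12)² = ((-1*12 + 3*7 + 2*7*12)²)² = ((-12 + 21 + 168)²)² = (177²)² = 31329² = 981506241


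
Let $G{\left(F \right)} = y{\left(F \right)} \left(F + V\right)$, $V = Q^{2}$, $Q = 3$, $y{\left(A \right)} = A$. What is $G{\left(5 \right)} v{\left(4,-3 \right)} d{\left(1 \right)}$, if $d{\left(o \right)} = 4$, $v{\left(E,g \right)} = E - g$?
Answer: $1960$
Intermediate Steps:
$V = 9$ ($V = 3^{2} = 9$)
$G{\left(F \right)} = F \left(9 + F\right)$ ($G{\left(F \right)} = F \left(F + 9\right) = F \left(9 + F\right)$)
$G{\left(5 \right)} v{\left(4,-3 \right)} d{\left(1 \right)} = 5 \left(9 + 5\right) \left(4 - -3\right) 4 = 5 \cdot 14 \left(4 + 3\right) 4 = 70 \cdot 7 \cdot 4 = 490 \cdot 4 = 1960$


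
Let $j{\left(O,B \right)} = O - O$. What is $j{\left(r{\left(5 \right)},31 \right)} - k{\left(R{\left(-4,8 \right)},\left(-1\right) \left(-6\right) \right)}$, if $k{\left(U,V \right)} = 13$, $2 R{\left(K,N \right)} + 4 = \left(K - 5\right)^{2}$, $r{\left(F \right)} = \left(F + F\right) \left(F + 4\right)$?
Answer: $-13$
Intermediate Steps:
$r{\left(F \right)} = 2 F \left(4 + F\right)$
$R{\left(K,N \right)} = -2 + \frac{\left(-5 + K\right)^{2}}{2}$ ($R{\left(K,N \right)} = -2 + \frac{\left(K - 5\right)^{2}}{2} = -2 + \frac{\left(-5 + K\right)^{2}}{2}$)
$j{\left(O,B \right)} = 0$
$j{\left(r{\left(5 \right)},31 \right)} - k{\left(R{\left(-4,8 \right)},\left(-1\right) \left(-6\right) \right)} = 0 - 13 = -13$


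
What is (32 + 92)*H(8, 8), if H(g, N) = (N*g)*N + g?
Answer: 64480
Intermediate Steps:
H(g, N) = g + g*N² (H(g, N) = g*N² + g = g + g*N²)
(32 + 92)*H(8, 8) = (32 + 92)*(8*(1 + 8²)) = 124*(8*(1 + 64)) = 124*(8*65) = 124*520 = 64480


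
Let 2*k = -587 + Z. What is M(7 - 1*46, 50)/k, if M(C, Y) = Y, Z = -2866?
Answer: -100/3453 ≈ -0.028960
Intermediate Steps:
k = -3453/2 (k = (-587 - 2866)/2 = (½)*(-3453) = -3453/2 ≈ -1726.5)
M(7 - 1*46, 50)/k = 50/(-3453/2) = 50*(-2/3453) = -100/3453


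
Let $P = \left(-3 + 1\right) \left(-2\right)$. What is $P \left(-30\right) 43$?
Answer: $-5160$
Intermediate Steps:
$P = 4$ ($P = \left(-2\right) \left(-2\right) = 4$)
$P \left(-30\right) 43 = 4 \left(-30\right) 43 = \left(-120\right) 43 = -5160$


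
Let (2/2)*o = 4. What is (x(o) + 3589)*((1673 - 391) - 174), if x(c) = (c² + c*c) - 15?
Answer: 3995448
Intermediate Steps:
o = 4
x(c) = -15 + 2*c² (x(c) = (c² + c²) - 15 = 2*c² - 15 = -15 + 2*c²)
(x(o) + 3589)*((1673 - 391) - 174) = ((-15 + 2*4²) + 3589)*((1673 - 391) - 174) = ((-15 + 2*16) + 3589)*(1282 - 174) = ((-15 + 32) + 3589)*1108 = (17 + 3589)*1108 = 3606*1108 = 3995448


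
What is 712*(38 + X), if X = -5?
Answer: 23496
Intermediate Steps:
712*(38 + X) = 712*(38 - 5) = 712*33 = 23496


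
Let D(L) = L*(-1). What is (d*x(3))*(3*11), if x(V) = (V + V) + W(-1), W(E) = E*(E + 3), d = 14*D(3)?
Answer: -5544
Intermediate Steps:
D(L) = -L
d = -42 (d = 14*(-1*3) = 14*(-3) = -42)
W(E) = E*(3 + E)
x(V) = -2 + 2*V (x(V) = (V + V) - (3 - 1) = 2*V - 1*2 = 2*V - 2 = -2 + 2*V)
(d*x(3))*(3*11) = (-42*(-2 + 2*3))*(3*11) = -42*(-2 + 6)*33 = -42*4*33 = -168*33 = -5544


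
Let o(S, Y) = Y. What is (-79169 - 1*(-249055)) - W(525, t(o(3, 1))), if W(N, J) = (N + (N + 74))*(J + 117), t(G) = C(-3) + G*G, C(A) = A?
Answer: 40626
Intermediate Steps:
t(G) = -3 + G² (t(G) = -3 + G*G = -3 + G²)
W(N, J) = (74 + 2*N)*(117 + J) (W(N, J) = (N + (74 + N))*(117 + J) = (74 + 2*N)*(117 + J))
(-79169 - 1*(-249055)) - W(525, t(o(3, 1))) = (-79169 - 1*(-249055)) - (8658 + 74*(-3 + 1²) + 234*525 + 2*(-3 + 1²)*525) = (-79169 + 249055) - (8658 + 74*(-3 + 1) + 122850 + 2*(-3 + 1)*525) = 169886 - (8658 + 74*(-2) + 122850 + 2*(-2)*525) = 169886 - (8658 - 148 + 122850 - 2100) = 169886 - 1*129260 = 169886 - 129260 = 40626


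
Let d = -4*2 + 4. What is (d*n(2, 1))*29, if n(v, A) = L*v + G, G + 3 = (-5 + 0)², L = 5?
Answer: -3712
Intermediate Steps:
G = 22 (G = -3 + (-5 + 0)² = -3 + (-5)² = -3 + 25 = 22)
n(v, A) = 22 + 5*v (n(v, A) = 5*v + 22 = 22 + 5*v)
d = -4 (d = -8 + 4 = -4)
(d*n(2, 1))*29 = -4*(22 + 5*2)*29 = -4*(22 + 10)*29 = -4*32*29 = -128*29 = -3712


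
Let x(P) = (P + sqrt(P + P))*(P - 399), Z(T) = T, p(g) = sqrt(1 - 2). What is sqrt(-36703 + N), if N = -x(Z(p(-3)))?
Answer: sqrt(-36702 + 399*I - sqrt(2)*I**(3/2) + 399*sqrt(2)*sqrt(I)) ≈ 2.091 + 190.54*I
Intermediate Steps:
p(g) = I (p(g) = sqrt(-1) = I)
x(P) = (-399 + P)*(P + sqrt(2)*sqrt(P)) (x(P) = (P + sqrt(2*P))*(-399 + P) = (P + sqrt(2)*sqrt(P))*(-399 + P) = (-399 + P)*(P + sqrt(2)*sqrt(P)))
N = 1 + 399*I - sqrt(2)*I**(3/2) + 399*sqrt(2)*sqrt(I) (N = -(I**2 - 399*I + sqrt(2)*I**(3/2) - 399*sqrt(2)*sqrt(I)) = -(-1 - 399*I + sqrt(2)*I**(3/2) - 399*sqrt(2)*sqrt(I)) = 1 + 399*I - sqrt(2)*I**(3/2) + 399*sqrt(2)*sqrt(I) ≈ 401.0 + 797.0*I)
sqrt(-36703 + N) = sqrt(-36703 + (400 + 798*I - sqrt(2)*I**(3/2))) = sqrt(-36303 + 798*I - sqrt(2)*I**(3/2))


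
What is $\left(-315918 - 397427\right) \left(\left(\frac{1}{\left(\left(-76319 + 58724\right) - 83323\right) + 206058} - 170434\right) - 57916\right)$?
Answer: $\frac{3425299930868331}{21028} \approx 1.6289 \cdot 10^{11}$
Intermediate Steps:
$\left(-315918 - 397427\right) \left(\left(\frac{1}{\left(\left(-76319 + 58724\right) - 83323\right) + 206058} - 170434\right) - 57916\right) = - 713345 \left(\left(\frac{1}{\left(-17595 - 83323\right) + 206058} - 170434\right) - 57916\right) = - 713345 \left(\left(\frac{1}{-100918 + 206058} - 170434\right) - 57916\right) = - 713345 \left(\left(\frac{1}{105140} - 170434\right) - 57916\right) = - 713345 \left(- \frac{17919430759}{105140} - 57916\right) = \left(-713345\right) \left(- \frac{24008718999}{105140}\right) = \frac{3425299930868331}{21028}$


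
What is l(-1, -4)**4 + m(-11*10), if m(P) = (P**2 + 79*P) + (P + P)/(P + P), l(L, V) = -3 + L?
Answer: 3667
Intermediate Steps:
m(P) = 1 + P**2 + 79*P (m(P) = (P**2 + 79*P) + (2*P)/((2*P)) = (P**2 + 79*P) + (2*P)*(1/(2*P)) = (P**2 + 79*P) + 1 = 1 + P**2 + 79*P)
l(-1, -4)**4 + m(-11*10) = (-3 - 1)**4 + (1 + (-11*10)**2 + 79*(-11*10)) = (-4)**4 + (1 + (-110)**2 + 79*(-110)) = 256 + (1 + 12100 - 8690) = 256 + 3411 = 3667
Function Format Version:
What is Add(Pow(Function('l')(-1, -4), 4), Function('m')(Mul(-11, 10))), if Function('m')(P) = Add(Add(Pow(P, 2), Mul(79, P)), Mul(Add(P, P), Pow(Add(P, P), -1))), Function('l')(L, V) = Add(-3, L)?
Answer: 3667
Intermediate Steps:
Function('m')(P) = Add(1, Pow(P, 2), Mul(79, P)) (Function('m')(P) = Add(Add(Pow(P, 2), Mul(79, P)), Mul(Mul(2, P), Pow(Mul(2, P), -1))) = Add(Add(Pow(P, 2), Mul(79, P)), Mul(Mul(2, P), Mul(Rational(1, 2), Pow(P, -1)))) = Add(Add(Pow(P, 2), Mul(79, P)), 1) = Add(1, Pow(P, 2), Mul(79, P)))
Add(Pow(Function('l')(-1, -4), 4), Function('m')(Mul(-11, 10))) = Add(Pow(Add(-3, -1), 4), Add(1, Pow(Mul(-11, 10), 2), Mul(79, Mul(-11, 10)))) = Add(Pow(-4, 4), Add(1, Pow(-110, 2), Mul(79, -110))) = Add(256, Add(1, 12100, -8690)) = Add(256, 3411) = 3667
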